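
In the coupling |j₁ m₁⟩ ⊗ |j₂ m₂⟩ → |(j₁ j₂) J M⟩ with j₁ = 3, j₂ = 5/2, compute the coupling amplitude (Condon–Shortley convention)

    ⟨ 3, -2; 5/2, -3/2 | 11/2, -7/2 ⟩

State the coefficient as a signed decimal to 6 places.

+√(6/11) ≈ +0.738549

triangle: 0!·6!·5!/12! = 86400/479001600
(j±m)!: 1!·5!·1!·4!·2!·9! = 2090188800
prefactor² = (2J+1)·Δ·N² = 49766400/11
  k=0: +1/(0!·0!·5!·1!·1!·4!) = 1/2880
Σ = 1/2880  ⇒  CG² = 49766400/11·1/2880² = 6/11
CG = +√(6/11) = +0.738549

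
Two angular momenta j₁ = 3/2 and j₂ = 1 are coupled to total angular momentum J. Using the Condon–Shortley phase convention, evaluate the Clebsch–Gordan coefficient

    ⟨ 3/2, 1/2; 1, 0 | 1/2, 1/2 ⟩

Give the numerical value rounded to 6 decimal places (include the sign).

−√(1/3) ≈ -0.577350

√[2·2!1!0!/4! · 2!1!1!1!1!0!] = √(1/3)
  +(−1)^1/∏(1,1,0,0,1,0)! = -1  (running -1)
⟨..|..⟩ = √(1/3)·(-1) = -0.577350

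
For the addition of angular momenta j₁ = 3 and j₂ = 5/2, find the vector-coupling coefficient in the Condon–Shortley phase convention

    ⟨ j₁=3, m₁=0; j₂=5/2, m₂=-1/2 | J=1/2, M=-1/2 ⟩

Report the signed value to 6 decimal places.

triangle: 5!·1!·0!/7! = 120/5040
(j±m)!: 3!·3!·2!·3!·0!·1! = 432
prefactor² = (2J+1)·Δ·N² = 144/7
  k=2: +1/(2!·3!·1!·0!·0!·0!) = 1/12
Σ = 1/12  ⇒  CG² = 144/7·1/12² = 1/7
CG = +√(1/7) = +0.377964

+√(1/7) ≈ +0.377964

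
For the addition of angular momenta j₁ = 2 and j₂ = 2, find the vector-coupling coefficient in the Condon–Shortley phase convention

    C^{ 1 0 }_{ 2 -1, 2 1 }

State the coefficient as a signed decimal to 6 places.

triangle: 3!·1!·1!/6! = 6/720
(j±m)!: 1!·3!·3!·1!·1!·1! = 36
prefactor² = (2J+1)·Δ·N² = 9/10
  k=2: +1/(2!·1!·1!·1!·0!·0!) = 1/2
  k=3: −1/(3!·0!·0!·0!·1!·1!) = -1/6
Σ = 1/3  ⇒  CG² = 9/10·1/3² = 1/10
CG = +√(1/10) = +0.316228

+0.316228  (= +√(1/10))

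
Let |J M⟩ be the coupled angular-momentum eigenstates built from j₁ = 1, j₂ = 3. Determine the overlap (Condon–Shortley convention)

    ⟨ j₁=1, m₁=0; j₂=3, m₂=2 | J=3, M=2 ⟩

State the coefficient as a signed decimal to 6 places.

√[7·1!1!5!/8! · 1!1!5!1!5!1!] = √(300)
  +(−1)^0/∏(0,1,1,5,0,0)! = 1/120  (running 1/120)
  +(−1)^1/∏(1,0,0,4,1,1)! = -1/24  (running -1/30)
⟨..|..⟩ = √(300)·(-1/30) = -0.577350

−√(1/3) ≈ -0.577350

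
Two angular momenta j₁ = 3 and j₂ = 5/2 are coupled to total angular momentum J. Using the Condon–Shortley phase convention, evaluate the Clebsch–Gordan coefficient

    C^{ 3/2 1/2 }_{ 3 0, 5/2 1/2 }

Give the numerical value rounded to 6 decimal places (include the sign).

j₁+j₂−J=4  J+j₁−j₂=2  J−j₁+j₂=1  j₁+j₂+J+1=8
(j₁±m₁, j₂±m₂, J±M) = (3,3,3,2,2,1)
P² = 144/35
sum k=2..3:
  [2] +1/4 = 1/4
  [3] −1/12 = -1/12
S = 1/6
C² = P²·S² = 4/35 ; C = +0.338062

+√(4/35) = +0.338062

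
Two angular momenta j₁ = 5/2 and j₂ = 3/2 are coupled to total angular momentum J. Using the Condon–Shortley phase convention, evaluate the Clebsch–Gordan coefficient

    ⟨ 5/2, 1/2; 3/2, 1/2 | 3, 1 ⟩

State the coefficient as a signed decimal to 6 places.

−√(1/60) ≈ -0.129099

√[7·1!4!2!/8! · 3!2!2!1!4!2!] = √(48/5)
  +(−1)^0/∏(0,1,2,2,2,0)! = 1/8  (running 1/8)
  +(−1)^1/∏(1,0,1,1,3,1)! = -1/6  (running -1/24)
⟨..|..⟩ = √(48/5)·(-1/24) = -0.129099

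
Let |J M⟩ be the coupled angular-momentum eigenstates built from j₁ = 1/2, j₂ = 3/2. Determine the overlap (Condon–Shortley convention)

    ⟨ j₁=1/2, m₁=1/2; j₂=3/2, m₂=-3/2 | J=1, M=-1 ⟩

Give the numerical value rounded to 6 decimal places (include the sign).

j₁+j₂−J=1  J+j₁−j₂=0  J−j₁+j₂=2  j₁+j₂+J+1=4
(j₁±m₁, j₂±m₂, J±M) = (1,0,0,3,0,2)
P² = 3
sum k=0..0:
  [0] +1/2 = 1/2
S = 1/2
C² = P²·S² = 3/4 ; C = +0.866025

+0.866025  (= +√(3/4))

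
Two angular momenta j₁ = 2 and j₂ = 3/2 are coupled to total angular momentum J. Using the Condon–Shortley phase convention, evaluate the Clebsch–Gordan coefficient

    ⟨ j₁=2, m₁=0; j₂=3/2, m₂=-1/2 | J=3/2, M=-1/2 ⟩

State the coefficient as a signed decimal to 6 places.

-0.447214  (= −√(1/5))

√[4·2!2!1!/6! · 2!2!1!2!1!2!] = √(16/45)
  +(−1)^0/∏(0,2,2,1,0,0)! = 1/4  (running 1/4)
  +(−1)^1/∏(1,1,1,0,1,1)! = -1  (running -3/4)
⟨..|..⟩ = √(16/45)·(-3/4) = -0.447214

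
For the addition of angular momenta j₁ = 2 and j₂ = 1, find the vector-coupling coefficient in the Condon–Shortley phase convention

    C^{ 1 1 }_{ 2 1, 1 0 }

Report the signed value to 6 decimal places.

−√(3/10) = -0.547723

triangle: 2!×2!×0!/5! = 4/120
(j±m)!: 3!×1!×1!×1!×2!×0! = 12
prefactor² = (2J+1)×Δ×N² = 6/5
  k=1: −1/(1!×1!×0!×0!×2!×0!) = -1/2
Σ = -1/2  ⇒  CG² = 6/5×(-1/2)² = 3/10
CG = −√(3/10) = -0.547723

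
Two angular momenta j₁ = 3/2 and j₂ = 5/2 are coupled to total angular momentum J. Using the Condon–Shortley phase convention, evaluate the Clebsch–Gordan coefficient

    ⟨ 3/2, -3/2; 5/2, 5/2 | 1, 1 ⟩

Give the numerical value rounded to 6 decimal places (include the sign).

√[3·3!0!2!/6! · 0!3!5!0!2!0!] = √(72)
  +(−1)^3/∏(3,0,0,2,0,0)! = -1/12  (running -1/12)
⟨..|..⟩ = √(72)·(-1/12) = -0.707107

−√(1/2) = -0.707107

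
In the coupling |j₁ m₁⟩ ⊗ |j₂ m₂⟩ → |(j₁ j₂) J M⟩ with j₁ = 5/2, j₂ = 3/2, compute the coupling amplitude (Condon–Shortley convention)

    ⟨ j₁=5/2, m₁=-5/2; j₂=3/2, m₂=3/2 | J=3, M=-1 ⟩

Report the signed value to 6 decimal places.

√[7·1!4!2!/8! · 0!5!3!0!2!4!] = √(288)
  +(−1)^1/∏(1,0,4,2,0,0)! = -1/48  (running -1/48)
⟨..|..⟩ = √(288)·(-1/48) = -0.353553

-0.353553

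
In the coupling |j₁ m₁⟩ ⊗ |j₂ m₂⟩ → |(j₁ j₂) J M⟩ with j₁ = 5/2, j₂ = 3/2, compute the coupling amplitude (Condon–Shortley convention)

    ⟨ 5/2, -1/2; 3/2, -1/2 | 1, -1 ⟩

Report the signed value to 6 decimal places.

triangle: 3!*2!*0!/6! = 12/720
(j±m)!: 2!*3!*1!*2!*0!*2! = 48
prefactor² = (2J+1)*Δ*N² = 12/5
  k=1: −1/(1!*2!*2!*0!*0!*0!) = -1/4
Σ = -1/4  ⇒  CG² = 12/5*(-1/4)² = 3/20
CG = −√(3/20) = -0.387298

−√(3/20) = -0.387298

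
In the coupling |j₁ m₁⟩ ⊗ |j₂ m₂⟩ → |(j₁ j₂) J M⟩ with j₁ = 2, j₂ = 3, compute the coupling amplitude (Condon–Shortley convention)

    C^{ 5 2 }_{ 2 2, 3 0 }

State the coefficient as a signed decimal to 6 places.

√[11·0!4!6!/11! · 4!0!3!3!7!3!] = √(124416)
  +(−1)^0/∏(0,0,0,3,4,3)! = 1/864  (running 1/864)
⟨..|..⟩ = √(124416)·(1/864) = +0.408248

+0.408248  (= +√(1/6))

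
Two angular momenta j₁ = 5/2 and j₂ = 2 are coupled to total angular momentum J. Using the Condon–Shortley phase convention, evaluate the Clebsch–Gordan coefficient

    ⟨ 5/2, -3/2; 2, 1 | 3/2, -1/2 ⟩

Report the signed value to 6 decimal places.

triangle: 3!·2!·1!/7! = 12/5040
(j±m)!: 1!·4!·3!·1!·1!·2! = 288
prefactor² = (2J+1)·Δ·N² = 96/35
  k=2: +1/(2!·1!·2!·1!·0!·0!) = 1/4
  k=3: −1/(3!·0!·1!·0!·1!·1!) = -1/6
Σ = 1/12  ⇒  CG² = 96/35·1/12² = 2/105
CG = +√(2/105) = +0.138013

+0.138013  (= +√(2/105))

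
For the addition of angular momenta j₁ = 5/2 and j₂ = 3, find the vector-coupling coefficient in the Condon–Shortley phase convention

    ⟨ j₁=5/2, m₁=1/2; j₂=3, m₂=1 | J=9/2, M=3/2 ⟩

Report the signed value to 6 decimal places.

j₁+j₂−J=1  J+j₁−j₂=4  J−j₁+j₂=5  j₁+j₂+J+1=11
(j₁±m₁, j₂±m₂, J±M) = (3,2,4,2,6,3)
P² = 138240/77
sum k=0..1:
  [0] +1/96 = 1/96
  [1] −1/72 = -1/72
S = -1/288
C² = P²·S² = 5/231 ; C = -0.147122

-0.147122  (= −√(5/231))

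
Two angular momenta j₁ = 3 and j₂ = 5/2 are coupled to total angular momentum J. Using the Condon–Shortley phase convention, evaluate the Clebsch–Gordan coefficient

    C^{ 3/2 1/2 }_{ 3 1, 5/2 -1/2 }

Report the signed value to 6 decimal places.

−√(1/105) ≈ -0.097590

√[4·4!2!1!/8! · 4!2!2!3!2!1!] = √(192/35)
  +(−1)^1/∏(1,3,1,1,1,0)! = -1/6  (running -1/6)
  +(−1)^2/∏(2,2,0,0,2,1)! = 1/8  (running -1/24)
⟨..|..⟩ = √(192/35)·(-1/24) = -0.097590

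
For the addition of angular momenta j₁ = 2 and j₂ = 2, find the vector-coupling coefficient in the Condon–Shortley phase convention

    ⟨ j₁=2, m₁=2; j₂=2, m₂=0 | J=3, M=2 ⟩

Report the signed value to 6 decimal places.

+√(1/2) ≈ +0.707107

j₁+j₂−J=1  J+j₁−j₂=3  J−j₁+j₂=3  j₁+j₂+J+1=8
(j₁±m₁, j₂±m₂, J±M) = (4,0,2,2,5,1)
P² = 72
sum k=0..0:
  [0] +1/12 = 1/12
S = 1/12
C² = P²·S² = 1/2 ; C = +0.707107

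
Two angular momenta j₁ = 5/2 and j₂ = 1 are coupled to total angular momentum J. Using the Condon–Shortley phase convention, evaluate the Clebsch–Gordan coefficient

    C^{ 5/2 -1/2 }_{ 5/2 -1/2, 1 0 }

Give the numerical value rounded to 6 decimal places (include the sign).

√[6·1!4!1!/7! · 2!3!1!1!2!3!] = √(144/35)
  +(−1)^0/∏(0,1,3,1,1,0)! = 1/6  (running 1/6)
  +(−1)^1/∏(1,0,2,0,2,1)! = -1/4  (running -1/12)
⟨..|..⟩ = √(144/35)·(-1/12) = -0.169031

−√(1/35) ≈ -0.169031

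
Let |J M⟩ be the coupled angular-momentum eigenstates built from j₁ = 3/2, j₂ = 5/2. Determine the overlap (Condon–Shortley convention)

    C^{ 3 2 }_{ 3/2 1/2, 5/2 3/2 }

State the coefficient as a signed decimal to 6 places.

-0.288675  (= −√(1/12))

√[7·1!2!4!/8! · 2!1!4!1!5!1!] = √(48)
  +(−1)^0/∏(0,1,1,4,1,0)! = 1/24  (running 1/24)
  +(−1)^1/∏(1,0,0,3,2,1)! = -1/12  (running -1/24)
⟨..|..⟩ = √(48)·(-1/24) = -0.288675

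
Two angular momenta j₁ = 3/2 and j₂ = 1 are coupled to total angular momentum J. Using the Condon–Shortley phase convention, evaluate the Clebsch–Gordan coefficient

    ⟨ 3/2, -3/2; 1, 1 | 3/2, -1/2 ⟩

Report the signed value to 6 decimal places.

−√(2/5) = -0.632456

j₁+j₂−J=1  J+j₁−j₂=2  J−j₁+j₂=1  j₁+j₂+J+1=5
(j₁±m₁, j₂±m₂, J±M) = (0,3,2,0,1,2)
P² = 8/5
sum k=1..1:
  [1] −1/2 = -1/2
S = -1/2
C² = P²·S² = 2/5 ; C = -0.632456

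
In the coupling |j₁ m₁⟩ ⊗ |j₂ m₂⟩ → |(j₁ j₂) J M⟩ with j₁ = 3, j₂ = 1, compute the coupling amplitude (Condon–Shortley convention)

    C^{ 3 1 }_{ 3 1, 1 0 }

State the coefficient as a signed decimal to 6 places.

triangle: 1!*5!*1!/8! = 120/40320
(j±m)!: 4!*2!*1!*1!*4!*2! = 2304
prefactor² = (2J+1)*Δ*N² = 48
  k=0: +1/(0!*1!*2!*1!*3!*0!) = 1/12
  k=1: −1/(1!*0!*1!*0!*4!*1!) = -1/24
Σ = 1/24  ⇒  CG² = 48*1/24² = 1/12
CG = +√(1/12) = +0.288675

+√(1/12) ≈ +0.288675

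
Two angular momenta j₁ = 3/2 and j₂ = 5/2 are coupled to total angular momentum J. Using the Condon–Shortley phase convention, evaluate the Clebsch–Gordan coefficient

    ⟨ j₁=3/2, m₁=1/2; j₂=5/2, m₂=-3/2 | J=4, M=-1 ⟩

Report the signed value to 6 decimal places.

+√(15/56) = +0.517549

j₁+j₂−J=0  J+j₁−j₂=3  J−j₁+j₂=5  j₁+j₂+J+1=9
(j₁±m₁, j₂±m₂, J±M) = (2,1,1,4,3,5)
P² = 4320/7
sum k=0..0:
  [0] +1/48 = 1/48
S = 1/48
C² = P²·S² = 15/56 ; C = +0.517549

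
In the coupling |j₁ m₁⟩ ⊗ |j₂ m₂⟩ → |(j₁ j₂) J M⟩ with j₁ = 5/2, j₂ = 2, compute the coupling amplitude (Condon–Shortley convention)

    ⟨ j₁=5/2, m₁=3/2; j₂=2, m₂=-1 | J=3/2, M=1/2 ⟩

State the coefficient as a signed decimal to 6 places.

−√(2/105) = -0.138013

j₁+j₂−J=3  J+j₁−j₂=2  J−j₁+j₂=1  j₁+j₂+J+1=7
(j₁±m₁, j₂±m₂, J±M) = (4,1,1,3,2,1)
P² = 96/35
sum k=0..1:
  [0] +1/6 = 1/6
  [1] −1/4 = -1/4
S = -1/12
C² = P²·S² = 2/105 ; C = -0.138013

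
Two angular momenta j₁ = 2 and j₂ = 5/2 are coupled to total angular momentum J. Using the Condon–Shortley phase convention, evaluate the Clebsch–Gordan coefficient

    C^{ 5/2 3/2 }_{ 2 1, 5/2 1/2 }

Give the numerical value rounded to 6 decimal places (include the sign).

−√(6/35) = -0.414039

j₁+j₂−J=2  J+j₁−j₂=2  J−j₁+j₂=3  j₁+j₂+J+1=8
(j₁±m₁, j₂±m₂, J±M) = (3,1,3,2,4,1)
P² = 216/35
sum k=0..1:
  [0] +1/12 = 1/12
  [1] −1/4 = -1/4
S = -1/6
C² = P²·S² = 6/35 ; C = -0.414039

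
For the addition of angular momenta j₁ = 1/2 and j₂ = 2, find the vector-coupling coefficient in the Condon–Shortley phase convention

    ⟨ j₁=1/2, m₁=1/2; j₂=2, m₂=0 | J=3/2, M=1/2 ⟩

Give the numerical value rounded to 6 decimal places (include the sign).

+0.632456

triangle: 1!×0!×3!/5! = 6/120
(j±m)!: 1!×0!×2!×2!×2!×1! = 8
prefactor² = (2J+1)×Δ×N² = 8/5
  k=0: +1/(0!×1!×0!×2!×0!×1!) = 1/2
Σ = 1/2  ⇒  CG² = 8/5×1/2² = 2/5
CG = +√(2/5) = +0.632456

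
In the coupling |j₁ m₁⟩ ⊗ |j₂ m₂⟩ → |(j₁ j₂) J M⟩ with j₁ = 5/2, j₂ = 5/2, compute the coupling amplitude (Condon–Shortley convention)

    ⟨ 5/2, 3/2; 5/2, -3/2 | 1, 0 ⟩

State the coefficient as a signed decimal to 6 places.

√[3·4!1!1!/7! · 4!1!1!4!1!1!] = √(288/35)
  +(−1)^0/∏(0,4,1,1,0,0)! = 1/24  (running 1/24)
  +(−1)^1/∏(1,3,0,0,1,1)! = -1/6  (running -1/8)
⟨..|..⟩ = √(288/35)·(-1/8) = -0.358569

−√(9/70) = -0.358569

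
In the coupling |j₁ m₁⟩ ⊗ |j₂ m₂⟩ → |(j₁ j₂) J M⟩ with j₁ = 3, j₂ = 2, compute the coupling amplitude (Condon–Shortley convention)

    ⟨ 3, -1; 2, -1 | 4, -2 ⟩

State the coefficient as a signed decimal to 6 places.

+0.188982  (= +√(1/28))

triangle: 1!×5!×3!/10! = 720/3628800
(j±m)!: 2!×4!×1!×3!×2!×6! = 414720
prefactor² = (2J+1)×Δ×N² = 5184/7
  k=0: +1/(0!×1!×4!×1!×1!×2!) = 1/48
  k=1: −1/(1!×0!×3!×0!×2!×3!) = -1/72
Σ = 1/144  ⇒  CG² = 5184/7×1/144² = 1/28
CG = +√(1/28) = +0.188982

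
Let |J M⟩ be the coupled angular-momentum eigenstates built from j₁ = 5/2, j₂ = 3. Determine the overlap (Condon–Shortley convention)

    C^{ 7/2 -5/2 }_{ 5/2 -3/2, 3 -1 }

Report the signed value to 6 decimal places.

j₁+j₂−J=2  J+j₁−j₂=3  J−j₁+j₂=4  j₁+j₂+J+1=10
(j₁±m₁, j₂±m₂, J±M) = (1,4,2,4,1,6)
P² = 18432/35
sum k=1..2:
  [1] −1/36 = -1/36
  [2] +1/96 = 1/96
S = -5/288
C² = P²·S² = 10/63 ; C = -0.398410

-0.398410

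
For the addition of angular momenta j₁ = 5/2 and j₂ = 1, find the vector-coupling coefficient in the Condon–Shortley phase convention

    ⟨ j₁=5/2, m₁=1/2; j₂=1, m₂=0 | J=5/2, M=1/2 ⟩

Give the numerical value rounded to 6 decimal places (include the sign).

+0.169031

j₁+j₂−J=1  J+j₁−j₂=4  J−j₁+j₂=1  j₁+j₂+J+1=7
(j₁±m₁, j₂±m₂, J±M) = (3,2,1,1,3,2)
P² = 144/35
sum k=0..1:
  [0] +1/4 = 1/4
  [1] −1/6 = -1/6
S = 1/12
C² = P²·S² = 1/35 ; C = +0.169031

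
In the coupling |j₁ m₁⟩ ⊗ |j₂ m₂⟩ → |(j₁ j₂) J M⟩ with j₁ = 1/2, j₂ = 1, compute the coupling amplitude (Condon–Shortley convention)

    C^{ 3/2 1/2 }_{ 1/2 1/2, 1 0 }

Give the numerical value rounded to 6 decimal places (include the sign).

+√(2/3) ≈ +0.816497

j₁+j₂−J=0  J+j₁−j₂=1  J−j₁+j₂=2  j₁+j₂+J+1=4
(j₁±m₁, j₂±m₂, J±M) = (1,0,1,1,2,1)
P² = 2/3
sum k=0..0:
  [0] +1/1 = 1
S = 1
C² = P²·S² = 2/3 ; C = +0.816497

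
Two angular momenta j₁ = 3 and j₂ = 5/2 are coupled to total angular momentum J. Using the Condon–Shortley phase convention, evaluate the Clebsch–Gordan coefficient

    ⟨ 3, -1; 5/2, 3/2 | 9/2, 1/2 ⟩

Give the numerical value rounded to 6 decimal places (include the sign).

−√(35/99) ≈ -0.594588

j₁+j₂−J=1  J+j₁−j₂=5  J−j₁+j₂=4  j₁+j₂+J+1=11
(j₁±m₁, j₂±m₂, J±M) = (2,4,4,1,5,4)
P² = 184320/77
sum k=0..1:
  [0] +1/576 = 1/576
  [1] −1/72 = -1/72
S = -7/576
C² = P²·S² = 35/99 ; C = -0.594588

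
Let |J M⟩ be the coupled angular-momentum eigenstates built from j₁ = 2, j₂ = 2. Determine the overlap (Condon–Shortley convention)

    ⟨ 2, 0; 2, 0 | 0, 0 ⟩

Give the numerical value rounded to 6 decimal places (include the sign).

√[1·4!0!0!/5! · 2!2!2!2!0!0!] = √(16/5)
  +(−1)^2/∏(2,2,0,0,0,0)! = 1/4  (running 1/4)
⟨..|..⟩ = √(16/5)·(1/4) = +0.447214

+√(1/5) = +0.447214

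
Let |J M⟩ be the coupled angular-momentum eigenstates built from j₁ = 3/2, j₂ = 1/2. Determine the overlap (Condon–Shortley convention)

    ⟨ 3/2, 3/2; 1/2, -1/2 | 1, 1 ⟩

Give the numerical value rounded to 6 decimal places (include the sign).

+0.866025

j₁+j₂−J=1  J+j₁−j₂=2  J−j₁+j₂=0  j₁+j₂+J+1=4
(j₁±m₁, j₂±m₂, J±M) = (3,0,0,1,2,0)
P² = 3
sum k=0..0:
  [0] +1/2 = 1/2
S = 1/2
C² = P²·S² = 3/4 ; C = +0.866025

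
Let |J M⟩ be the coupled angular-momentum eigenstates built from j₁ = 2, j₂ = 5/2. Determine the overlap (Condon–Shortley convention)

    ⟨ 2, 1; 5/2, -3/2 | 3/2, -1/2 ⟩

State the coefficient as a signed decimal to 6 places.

-0.138013  (= −√(2/105))

√[4·3!1!2!/7! · 3!1!1!4!1!2!] = √(96/35)
  +(−1)^0/∏(0,3,1,1,0,1)! = 1/6  (running 1/6)
  +(−1)^1/∏(1,2,0,0,1,2)! = -1/4  (running -1/12)
⟨..|..⟩ = √(96/35)·(-1/12) = -0.138013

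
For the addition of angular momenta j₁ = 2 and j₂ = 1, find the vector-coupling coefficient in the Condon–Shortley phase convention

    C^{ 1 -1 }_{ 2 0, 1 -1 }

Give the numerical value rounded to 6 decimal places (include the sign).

√[3·2!2!0!/5! · 2!2!0!2!0!2!] = √(8/5)
  +(−1)^0/∏(0,2,2,0,0,0)! = 1/4  (running 1/4)
⟨..|..⟩ = √(8/5)·(1/4) = +0.316228

+√(1/10) = +0.316228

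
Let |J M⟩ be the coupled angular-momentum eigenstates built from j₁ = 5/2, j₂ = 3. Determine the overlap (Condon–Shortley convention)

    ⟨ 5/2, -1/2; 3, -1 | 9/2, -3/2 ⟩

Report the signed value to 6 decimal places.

+√(5/231) ≈ +0.147122

triangle: 1!*4!*5!/11! = 2880/39916800
(j±m)!: 2!*3!*2!*4!*3!*6! = 2488320
prefactor² = (2J+1)*Δ*N² = 138240/77
  k=0: +1/(0!*1!*3!*2!*1!*3!) = 1/72
  k=1: −1/(1!*0!*2!*1!*2!*4!) = -1/96
Σ = 1/288  ⇒  CG² = 138240/77*1/288² = 5/231
CG = +√(5/231) = +0.147122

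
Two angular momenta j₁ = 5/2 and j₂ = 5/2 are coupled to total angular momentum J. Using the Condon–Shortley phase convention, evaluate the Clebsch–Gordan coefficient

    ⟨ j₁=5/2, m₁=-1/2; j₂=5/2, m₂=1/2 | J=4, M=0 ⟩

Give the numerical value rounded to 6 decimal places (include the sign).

j₁+j₂−J=1  J+j₁−j₂=4  J−j₁+j₂=4  j₁+j₂+J+1=10
(j₁±m₁, j₂±m₂, J±M) = (2,3,3,2,4,4)
P² = 20736/175
sum k=0..1:
  [0] +1/36 = 1/36
  [1] −1/16 = -1/16
S = -5/144
C² = P²·S² = 1/7 ; C = -0.377964

−√(1/7) ≈ -0.377964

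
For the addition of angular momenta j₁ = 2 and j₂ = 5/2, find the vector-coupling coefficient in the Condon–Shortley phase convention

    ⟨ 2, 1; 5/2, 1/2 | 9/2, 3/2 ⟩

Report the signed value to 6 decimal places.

+0.690066

√[10·0!4!5!/10! · 3!1!3!2!6!3!] = √(17280/7)
  +(−1)^0/∏(0,0,1,3,3,2)! = 1/72  (running 1/72)
⟨..|..⟩ = √(17280/7)·(1/72) = +0.690066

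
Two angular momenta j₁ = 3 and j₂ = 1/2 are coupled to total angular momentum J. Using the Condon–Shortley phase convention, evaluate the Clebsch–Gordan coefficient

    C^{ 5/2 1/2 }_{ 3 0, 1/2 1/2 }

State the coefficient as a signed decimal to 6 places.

√[6·1!5!0!/7! · 3!3!1!0!3!2!] = √(432/7)
  +(−1)^1/∏(1,0,2,0,3,0)! = -1/12  (running -1/12)
⟨..|..⟩ = √(432/7)·(-1/12) = -0.654654

−√(3/7) ≈ -0.654654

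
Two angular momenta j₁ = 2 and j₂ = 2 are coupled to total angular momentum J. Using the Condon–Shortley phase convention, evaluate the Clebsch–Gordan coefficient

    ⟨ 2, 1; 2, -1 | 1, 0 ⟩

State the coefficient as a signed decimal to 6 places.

-0.316228

j₁+j₂−J=3  J+j₁−j₂=1  J−j₁+j₂=1  j₁+j₂+J+1=6
(j₁±m₁, j₂±m₂, J±M) = (3,1,1,3,1,1)
P² = 9/10
sum k=0..1:
  [0] +1/6 = 1/6
  [1] −1/2 = -1/2
S = -1/3
C² = P²·S² = 1/10 ; C = -0.316228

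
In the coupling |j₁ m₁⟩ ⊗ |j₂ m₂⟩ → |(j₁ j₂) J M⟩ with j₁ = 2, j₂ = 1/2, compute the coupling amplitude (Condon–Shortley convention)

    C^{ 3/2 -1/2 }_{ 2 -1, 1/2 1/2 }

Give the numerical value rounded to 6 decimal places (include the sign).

−√(3/5) ≈ -0.774597

√[4·1!3!0!/5! · 1!3!1!0!1!2!] = √(12/5)
  +(−1)^1/∏(1,0,2,0,1,0)! = -1/2  (running -1/2)
⟨..|..⟩ = √(12/5)·(-1/2) = -0.774597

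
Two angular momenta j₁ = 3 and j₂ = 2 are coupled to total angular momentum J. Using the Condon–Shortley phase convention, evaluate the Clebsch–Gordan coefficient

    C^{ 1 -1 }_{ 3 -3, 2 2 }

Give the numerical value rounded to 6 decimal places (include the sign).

+√(3/7) ≈ +0.654654

triangle: 4!*2!*0!/7! = 48/5040
(j±m)!: 0!*6!*4!*0!*0!*2! = 34560
prefactor² = (2J+1)*Δ*N² = 6912/7
  k=4: +1/(4!*0!*2!*0!*0!*0!) = 1/48
Σ = 1/48  ⇒  CG² = 6912/7*1/48² = 3/7
CG = +√(3/7) = +0.654654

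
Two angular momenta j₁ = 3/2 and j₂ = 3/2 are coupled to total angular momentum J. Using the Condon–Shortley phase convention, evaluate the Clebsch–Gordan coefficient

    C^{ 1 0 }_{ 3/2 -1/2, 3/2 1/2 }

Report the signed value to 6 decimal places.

-0.223607

√[3·2!1!1!/5! · 1!2!2!1!1!1!] = √(1/5)
  +(−1)^1/∏(1,1,1,1,0,0)! = -1  (running -1)
  +(−1)^2/∏(2,0,0,0,1,1)! = 1/2  (running -1/2)
⟨..|..⟩ = √(1/5)·(-1/2) = -0.223607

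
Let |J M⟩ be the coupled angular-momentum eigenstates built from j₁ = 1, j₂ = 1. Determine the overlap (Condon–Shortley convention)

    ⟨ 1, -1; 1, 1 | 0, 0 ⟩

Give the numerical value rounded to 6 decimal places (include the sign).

j₁+j₂−J=2  J+j₁−j₂=0  J−j₁+j₂=0  j₁+j₂+J+1=3
(j₁±m₁, j₂±m₂, J±M) = (0,2,2,0,0,0)
P² = 4/3
sum k=2..2:
  [2] +1/2 = 1/2
S = 1/2
C² = P²·S² = 1/3 ; C = +0.577350

+√(1/3) ≈ +0.577350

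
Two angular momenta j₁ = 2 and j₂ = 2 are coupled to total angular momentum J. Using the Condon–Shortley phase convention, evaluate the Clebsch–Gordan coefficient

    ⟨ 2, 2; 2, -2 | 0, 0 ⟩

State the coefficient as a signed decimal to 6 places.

+0.447214  (= +√(1/5))

j₁+j₂−J=4  J+j₁−j₂=0  J−j₁+j₂=0  j₁+j₂+J+1=5
(j₁±m₁, j₂±m₂, J±M) = (4,0,0,4,0,0)
P² = 576/5
sum k=0..0:
  [0] +1/24 = 1/24
S = 1/24
C² = P²·S² = 1/5 ; C = +0.447214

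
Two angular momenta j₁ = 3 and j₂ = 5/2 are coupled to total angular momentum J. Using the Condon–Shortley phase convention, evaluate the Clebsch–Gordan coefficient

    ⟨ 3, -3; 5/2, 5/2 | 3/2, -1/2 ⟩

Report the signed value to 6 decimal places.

j₁+j₂−J=4  J+j₁−j₂=2  J−j₁+j₂=1  j₁+j₂+J+1=8
(j₁±m₁, j₂±m₂, J±M) = (0,6,5,0,1,2)
P² = 5760/7
sum k=4..4:
  [4] +1/48 = 1/48
S = 1/48
C² = P²·S² = 5/14 ; C = +0.597614

+√(5/14) = +0.597614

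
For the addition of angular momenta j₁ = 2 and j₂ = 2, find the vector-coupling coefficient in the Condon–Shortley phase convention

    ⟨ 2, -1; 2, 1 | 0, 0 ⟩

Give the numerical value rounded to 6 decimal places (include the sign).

−√(1/5) = -0.447214

triangle: 4!·0!·0!/5! = 24/120
(j±m)!: 1!·3!·3!·1!·0!·0! = 36
prefactor² = (2J+1)·Δ·N² = 36/5
  k=3: −1/(3!·1!·0!·0!·0!·0!) = -1/6
Σ = -1/6  ⇒  CG² = 36/5·(-1/6)² = 1/5
CG = −√(1/5) = -0.447214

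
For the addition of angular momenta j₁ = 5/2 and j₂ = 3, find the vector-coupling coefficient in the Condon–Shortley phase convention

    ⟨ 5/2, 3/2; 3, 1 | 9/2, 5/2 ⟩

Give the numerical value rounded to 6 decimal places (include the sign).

j₁+j₂−J=1  J+j₁−j₂=4  J−j₁+j₂=5  j₁+j₂+J+1=11
(j₁±m₁, j₂±m₂, J±M) = (4,1,4,2,7,2)
P² = 92160/11
sum k=0..1:
  [0] +1/144 = 1/144
  [1] −1/288 = -1/288
S = 1/288
C² = P²·S² = 10/99 ; C = +0.317821

+√(10/99) ≈ +0.317821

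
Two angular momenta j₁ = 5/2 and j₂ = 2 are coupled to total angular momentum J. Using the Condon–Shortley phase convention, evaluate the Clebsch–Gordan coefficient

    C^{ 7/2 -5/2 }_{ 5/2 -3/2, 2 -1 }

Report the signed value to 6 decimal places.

−√(1/63) = -0.125988

triangle: 1!*4!*3!/9! = 144/362880
(j±m)!: 1!*4!*1!*3!*1!*6! = 103680
prefactor² = (2J+1)*Δ*N² = 2304/7
  k=0: +1/(0!*1!*4!*1!*0!*2!) = 1/48
  k=1: −1/(1!*0!*3!*0!*1!*3!) = -1/36
Σ = -1/144  ⇒  CG² = 2304/7*(-1/144)² = 1/63
CG = −√(1/63) = -0.125988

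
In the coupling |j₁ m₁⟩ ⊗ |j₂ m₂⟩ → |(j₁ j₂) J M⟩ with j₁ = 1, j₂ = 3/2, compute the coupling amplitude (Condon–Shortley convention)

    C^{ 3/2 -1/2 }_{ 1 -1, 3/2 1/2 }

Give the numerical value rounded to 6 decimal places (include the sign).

−√(8/15) ≈ -0.730297

triangle: 1!·1!·2!/5! = 2/120
(j±m)!: 0!·2!·2!·1!·1!·2! = 8
prefactor² = (2J+1)·Δ·N² = 8/15
  k=1: −1/(1!·0!·1!·1!·0!·1!) = -1
Σ = -1  ⇒  CG² = 8/15·(-1)² = 8/15
CG = −√(8/15) = -0.730297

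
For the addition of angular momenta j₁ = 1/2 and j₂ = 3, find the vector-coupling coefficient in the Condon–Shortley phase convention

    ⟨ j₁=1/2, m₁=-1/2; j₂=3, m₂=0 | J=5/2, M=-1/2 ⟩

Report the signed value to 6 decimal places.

√[6·1!0!5!/7! · 0!1!3!3!2!3!] = √(432/7)
  +(−1)^1/∏(1,0,0,2,0,3)! = -1/12  (running -1/12)
⟨..|..⟩ = √(432/7)·(-1/12) = -0.654654

-0.654654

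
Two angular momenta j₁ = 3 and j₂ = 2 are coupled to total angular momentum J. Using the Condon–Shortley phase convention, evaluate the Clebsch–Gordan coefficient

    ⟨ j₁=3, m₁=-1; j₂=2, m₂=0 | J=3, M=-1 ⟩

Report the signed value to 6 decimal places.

triangle: 2!·4!·2!/9! = 96/362880
(j±m)!: 2!·4!·2!·2!·2!·4! = 9216
prefactor² = (2J+1)·Δ·N² = 256/15
  k=0: +1/(0!·2!·4!·2!·0!·0!) = 1/96
  k=1: −1/(1!·1!·3!·1!·1!·1!) = -1/6
  k=2: +1/(2!·0!·2!·0!·2!·2!) = 1/16
Σ = -3/32  ⇒  CG² = 256/15·(-3/32)² = 3/20
CG = −√(3/20) = -0.387298

−√(3/20) = -0.387298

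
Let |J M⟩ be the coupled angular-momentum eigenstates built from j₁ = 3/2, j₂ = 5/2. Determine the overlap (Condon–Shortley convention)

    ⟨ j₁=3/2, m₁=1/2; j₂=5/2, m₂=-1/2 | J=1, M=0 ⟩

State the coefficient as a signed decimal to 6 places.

j₁+j₂−J=3  J+j₁−j₂=0  J−j₁+j₂=2  j₁+j₂+J+1=6
(j₁±m₁, j₂±m₂, J±M) = (2,1,2,3,1,1)
P² = 6/5
sum k=1..1:
  [1] −1/2 = -1/2
S = -1/2
C² = P²·S² = 3/10 ; C = -0.547723

-0.547723  (= −√(3/10))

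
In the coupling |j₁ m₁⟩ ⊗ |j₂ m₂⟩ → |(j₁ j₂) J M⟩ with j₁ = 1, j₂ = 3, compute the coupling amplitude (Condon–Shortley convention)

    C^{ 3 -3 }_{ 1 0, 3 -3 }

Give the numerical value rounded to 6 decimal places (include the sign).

j₁+j₂−J=1  J+j₁−j₂=1  J−j₁+j₂=5  j₁+j₂+J+1=8
(j₁±m₁, j₂±m₂, J±M) = (1,1,0,6,0,6)
P² = 10800
sum k=0..0:
  [0] +1/120 = 1/120
S = 1/120
C² = P²·S² = 3/4 ; C = +0.866025

+√(3/4) = +0.866025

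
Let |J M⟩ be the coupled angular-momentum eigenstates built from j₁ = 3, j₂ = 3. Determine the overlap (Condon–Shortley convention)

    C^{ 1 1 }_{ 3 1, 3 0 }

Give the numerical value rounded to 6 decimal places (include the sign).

+√(3/14) ≈ +0.462910

√[3·5!1!1!/8! · 4!2!3!3!2!0!] = √(216/7)
  +(−1)^2/∏(2,3,0,1,1,0)! = 1/12  (running 1/12)
⟨..|..⟩ = √(216/7)·(1/12) = +0.462910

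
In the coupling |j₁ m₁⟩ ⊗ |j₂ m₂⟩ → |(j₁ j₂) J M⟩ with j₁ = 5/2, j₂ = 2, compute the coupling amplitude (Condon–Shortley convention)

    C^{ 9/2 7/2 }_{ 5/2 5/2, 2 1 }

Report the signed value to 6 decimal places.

√[10·0!5!4!/10! · 5!0!3!1!8!1!] = √(230400)
  +(−1)^0/∏(0,0,0,3,5,1)! = 1/720  (running 1/720)
⟨..|..⟩ = √(230400)·(1/720) = +0.666667

+√(4/9) = +0.666667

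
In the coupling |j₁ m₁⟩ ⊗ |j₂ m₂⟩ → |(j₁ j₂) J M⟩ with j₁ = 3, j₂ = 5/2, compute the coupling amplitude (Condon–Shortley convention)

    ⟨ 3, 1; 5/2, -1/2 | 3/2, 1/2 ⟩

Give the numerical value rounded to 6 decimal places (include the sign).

√[4·4!2!1!/8! · 4!2!2!3!2!1!] = √(192/35)
  +(−1)^1/∏(1,3,1,1,1,0)! = -1/6  (running -1/6)
  +(−1)^2/∏(2,2,0,0,2,1)! = 1/8  (running -1/24)
⟨..|..⟩ = √(192/35)·(-1/24) = -0.097590

−√(1/105) ≈ -0.097590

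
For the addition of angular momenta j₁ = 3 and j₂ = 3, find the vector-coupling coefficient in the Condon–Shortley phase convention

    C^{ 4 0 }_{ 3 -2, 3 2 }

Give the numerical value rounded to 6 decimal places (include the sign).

+0.564076

√[9·2!4!4!/11! · 1!5!5!1!4!4!] = √(165888/77)
  +(−1)^1/∏(1,1,4,4,0,0)! = -1/576  (running -1/576)
  +(−1)^2/∏(2,0,3,3,1,1)! = 1/72  (running 7/576)
⟨..|..⟩ = √(165888/77)·(7/576) = +0.564076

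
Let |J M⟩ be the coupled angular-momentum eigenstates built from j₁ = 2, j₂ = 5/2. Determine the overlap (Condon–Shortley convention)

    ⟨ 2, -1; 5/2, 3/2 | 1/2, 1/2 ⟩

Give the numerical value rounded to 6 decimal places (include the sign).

j₁+j₂−J=4  J+j₁−j₂=0  J−j₁+j₂=1  j₁+j₂+J+1=6
(j₁±m₁, j₂±m₂, J±M) = (1,3,4,1,1,0)
P² = 48/5
sum k=3..3:
  [3] −1/6 = -1/6
S = -1/6
C² = P²·S² = 4/15 ; C = -0.516398

−√(4/15) = -0.516398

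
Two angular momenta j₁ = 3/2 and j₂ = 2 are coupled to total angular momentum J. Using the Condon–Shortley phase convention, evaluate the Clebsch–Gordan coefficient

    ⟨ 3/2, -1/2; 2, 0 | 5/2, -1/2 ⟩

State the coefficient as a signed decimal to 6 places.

−√(3/35) ≈ -0.292770

triangle: 1!×2!×3!/7! = 12/5040
(j±m)!: 1!×2!×2!×2!×2!×3! = 96
prefactor² = (2J+1)×Δ×N² = 48/35
  k=0: +1/(0!×1!×2!×2!×0!×1!) = 1/4
  k=1: −1/(1!×0!×1!×1!×1!×2!) = -1/2
Σ = -1/4  ⇒  CG² = 48/35×(-1/4)² = 3/35
CG = −√(3/35) = -0.292770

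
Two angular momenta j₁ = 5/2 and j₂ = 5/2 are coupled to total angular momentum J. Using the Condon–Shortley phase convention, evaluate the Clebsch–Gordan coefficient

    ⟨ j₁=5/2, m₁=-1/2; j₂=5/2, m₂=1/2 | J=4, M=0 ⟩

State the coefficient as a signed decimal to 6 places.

triangle: 1!*4!*4!/10! = 576/3628800
(j±m)!: 2!*3!*3!*2!*4!*4! = 82944
prefactor² = (2J+1)*Δ*N² = 20736/175
  k=0: +1/(0!*1!*3!*3!*1!*1!) = 1/36
  k=1: −1/(1!*0!*2!*2!*2!*2!) = -1/16
Σ = -5/144  ⇒  CG² = 20736/175*(-5/144)² = 1/7
CG = −√(1/7) = -0.377964

−√(1/7) ≈ -0.377964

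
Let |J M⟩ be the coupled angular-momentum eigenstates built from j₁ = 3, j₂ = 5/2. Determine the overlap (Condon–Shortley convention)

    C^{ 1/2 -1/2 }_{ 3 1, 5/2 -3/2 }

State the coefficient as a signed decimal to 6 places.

−√(2/21) = -0.308607

j₁+j₂−J=5  J+j₁−j₂=1  J−j₁+j₂=0  j₁+j₂+J+1=7
(j₁±m₁, j₂±m₂, J±M) = (4,2,1,4,0,1)
P² = 384/7
sum k=1..1:
  [1] −1/24 = -1/24
S = -1/24
C² = P²·S² = 2/21 ; C = -0.308607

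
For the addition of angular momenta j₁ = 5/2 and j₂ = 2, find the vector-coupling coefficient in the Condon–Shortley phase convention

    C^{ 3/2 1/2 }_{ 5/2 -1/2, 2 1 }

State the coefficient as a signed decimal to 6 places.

+0.487950  (= +√(5/21))

j₁+j₂−J=3  J+j₁−j₂=2  J−j₁+j₂=1  j₁+j₂+J+1=7
(j₁±m₁, j₂±m₂, J±M) = (2,3,3,1,2,1)
P² = 48/35
sum k=2..3:
  [2] +1/2 = 1/2
  [3] −1/12 = -1/12
S = 5/12
C² = P²·S² = 5/21 ; C = +0.487950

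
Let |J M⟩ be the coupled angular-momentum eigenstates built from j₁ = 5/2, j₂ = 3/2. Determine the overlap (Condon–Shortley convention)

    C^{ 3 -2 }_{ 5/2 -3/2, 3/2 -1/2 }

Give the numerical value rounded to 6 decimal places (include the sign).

j₁+j₂−J=1  J+j₁−j₂=4  J−j₁+j₂=2  j₁+j₂+J+1=8
(j₁±m₁, j₂±m₂, J±M) = (1,4,1,2,1,5)
P² = 48
sum k=0..1:
  [0] +1/24 = 1/24
  [1] −1/12 = -1/12
S = -1/24
C² = P²·S² = 1/12 ; C = -0.288675

−√(1/12) ≈ -0.288675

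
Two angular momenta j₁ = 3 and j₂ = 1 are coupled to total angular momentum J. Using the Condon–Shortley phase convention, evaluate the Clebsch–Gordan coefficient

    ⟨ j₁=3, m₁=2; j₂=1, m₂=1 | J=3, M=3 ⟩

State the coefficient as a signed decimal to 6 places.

-0.500000

√[7·1!5!1!/8! · 5!1!2!0!6!0!] = √(3600)
  +(−1)^1/∏(1,0,0,1,5,0)! = -1/120  (running -1/120)
⟨..|..⟩ = √(3600)·(-1/120) = -0.500000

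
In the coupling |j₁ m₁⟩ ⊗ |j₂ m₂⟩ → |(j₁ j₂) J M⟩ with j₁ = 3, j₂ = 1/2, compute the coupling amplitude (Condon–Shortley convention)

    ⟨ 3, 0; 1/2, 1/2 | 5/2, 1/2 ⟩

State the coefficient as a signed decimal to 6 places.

triangle: 1!*5!*0!/7! = 120/5040
(j±m)!: 3!*3!*1!*0!*3!*2! = 432
prefactor² = (2J+1)*Δ*N² = 432/7
  k=1: −1/(1!*0!*2!*0!*3!*0!) = -1/12
Σ = -1/12  ⇒  CG² = 432/7*(-1/12)² = 3/7
CG = −√(3/7) = -0.654654

-0.654654  (= −√(3/7))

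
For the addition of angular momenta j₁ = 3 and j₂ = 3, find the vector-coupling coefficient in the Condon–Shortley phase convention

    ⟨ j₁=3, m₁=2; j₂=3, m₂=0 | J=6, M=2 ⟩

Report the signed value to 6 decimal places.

+√(8/33) ≈ +0.492366

√[13·0!6!6!/13! · 5!1!3!3!8!4!] = √(49766400/11)
  +(−1)^0/∏(0,0,1,3,5,3)! = 1/4320  (running 1/4320)
⟨..|..⟩ = √(49766400/11)·(1/4320) = +0.492366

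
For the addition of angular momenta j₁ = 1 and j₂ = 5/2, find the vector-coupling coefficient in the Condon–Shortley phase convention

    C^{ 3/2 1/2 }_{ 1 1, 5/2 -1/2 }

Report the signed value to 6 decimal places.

+0.447214  (= +√(1/5))

j₁+j₂−J=2  J+j₁−j₂=0  J−j₁+j₂=3  j₁+j₂+J+1=6
(j₁±m₁, j₂±m₂, J±M) = (2,0,2,3,2,1)
P² = 16/5
sum k=0..0:
  [0] +1/4 = 1/4
S = 1/4
C² = P²·S² = 1/5 ; C = +0.447214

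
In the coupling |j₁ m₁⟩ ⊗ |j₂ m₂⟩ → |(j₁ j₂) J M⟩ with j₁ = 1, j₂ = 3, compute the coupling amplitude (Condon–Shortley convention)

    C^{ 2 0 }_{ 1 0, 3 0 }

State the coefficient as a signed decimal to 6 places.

triangle: 2!·0!·4!/7! = 48/5040
(j±m)!: 1!·1!·3!·3!·2!·2! = 144
prefactor² = (2J+1)·Δ·N² = 48/7
  k=1: −1/(1!·1!·0!·2!·0!·2!) = -1/4
Σ = -1/4  ⇒  CG² = 48/7·(-1/4)² = 3/7
CG = −√(3/7) = -0.654654

-0.654654  (= −√(3/7))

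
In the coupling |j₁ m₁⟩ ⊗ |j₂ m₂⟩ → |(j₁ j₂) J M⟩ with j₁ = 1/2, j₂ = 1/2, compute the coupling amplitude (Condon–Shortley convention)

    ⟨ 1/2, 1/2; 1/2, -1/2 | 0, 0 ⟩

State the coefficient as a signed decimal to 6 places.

+0.707107  (= +√(1/2))

j₁+j₂−J=1  J+j₁−j₂=0  J−j₁+j₂=0  j₁+j₂+J+1=2
(j₁±m₁, j₂±m₂, J±M) = (1,0,0,1,0,0)
P² = 1/2
sum k=0..0:
  [0] +1/1 = 1
S = 1
C² = P²·S² = 1/2 ; C = +0.707107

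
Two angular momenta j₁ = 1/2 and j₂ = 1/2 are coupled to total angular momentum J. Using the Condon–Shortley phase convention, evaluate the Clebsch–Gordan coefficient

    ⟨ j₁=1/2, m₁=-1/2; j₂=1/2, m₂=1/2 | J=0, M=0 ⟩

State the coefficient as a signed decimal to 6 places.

j₁+j₂−J=1  J+j₁−j₂=0  J−j₁+j₂=0  j₁+j₂+J+1=2
(j₁±m₁, j₂±m₂, J±M) = (0,1,1,0,0,0)
P² = 1/2
sum k=1..1:
  [1] −1/1 = -1
S = -1
C² = P²·S² = 1/2 ; C = -0.707107

-0.707107  (= −√(1/2))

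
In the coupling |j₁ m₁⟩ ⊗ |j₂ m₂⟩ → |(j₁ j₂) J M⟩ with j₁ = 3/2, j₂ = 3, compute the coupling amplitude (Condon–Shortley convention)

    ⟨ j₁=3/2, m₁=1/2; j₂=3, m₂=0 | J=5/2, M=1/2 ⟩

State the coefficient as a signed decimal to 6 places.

√[6·2!1!4!/8! · 2!1!3!3!3!2!] = √(216/35)
  +(−1)^0/∏(0,2,1,3,0,1)! = 1/12  (running 1/12)
  +(−1)^1/∏(1,1,0,2,1,2)! = -1/4  (running -1/6)
⟨..|..⟩ = √(216/35)·(-1/6) = -0.414039

−√(6/35) ≈ -0.414039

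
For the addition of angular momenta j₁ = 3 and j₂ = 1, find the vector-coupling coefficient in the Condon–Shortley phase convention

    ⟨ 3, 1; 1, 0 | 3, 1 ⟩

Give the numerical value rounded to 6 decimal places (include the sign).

j₁+j₂−J=1  J+j₁−j₂=5  J−j₁+j₂=1  j₁+j₂+J+1=8
(j₁±m₁, j₂±m₂, J±M) = (4,2,1,1,4,2)
P² = 48
sum k=0..1:
  [0] +1/12 = 1/12
  [1] −1/24 = -1/24
S = 1/24
C² = P²·S² = 1/12 ; C = +0.288675

+√(1/12) = +0.288675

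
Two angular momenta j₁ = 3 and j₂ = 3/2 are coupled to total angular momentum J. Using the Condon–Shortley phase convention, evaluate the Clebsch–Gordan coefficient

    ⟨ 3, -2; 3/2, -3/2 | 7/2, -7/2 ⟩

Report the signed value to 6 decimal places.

+0.577350

triangle: 1!×5!×2!/9! = 240/362880
(j±m)!: 1!×5!×0!×3!×0!×7! = 3628800
prefactor² = (2J+1)×Δ×N² = 19200
  k=0: +1/(0!×1!×5!×0!×0!×2!) = 1/240
Σ = 1/240  ⇒  CG² = 19200×1/240² = 1/3
CG = +√(1/3) = +0.577350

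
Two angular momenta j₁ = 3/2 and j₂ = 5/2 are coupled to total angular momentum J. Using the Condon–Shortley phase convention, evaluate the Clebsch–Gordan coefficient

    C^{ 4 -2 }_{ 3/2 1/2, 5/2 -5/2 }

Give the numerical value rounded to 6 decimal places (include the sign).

+0.327327  (= +√(3/28))

triangle: 0!·3!·5!/9! = 720/362880
(j±m)!: 2!·1!·0!·5!·2!·6! = 345600
prefactor² = (2J+1)·Δ·N² = 43200/7
  k=0: +1/(0!·0!·1!·0!·2!·5!) = 1/240
Σ = 1/240  ⇒  CG² = 43200/7·1/240² = 3/28
CG = +√(3/28) = +0.327327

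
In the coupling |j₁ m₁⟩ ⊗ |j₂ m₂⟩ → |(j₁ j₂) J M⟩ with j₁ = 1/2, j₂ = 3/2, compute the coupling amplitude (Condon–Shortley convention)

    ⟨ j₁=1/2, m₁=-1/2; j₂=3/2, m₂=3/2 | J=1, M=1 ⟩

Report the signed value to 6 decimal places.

−√(3/4) = -0.866025

√[3·1!0!2!/4! · 0!1!3!0!2!0!] = √(3)
  +(−1)^1/∏(1,0,0,2,0,0)! = -1/2  (running -1/2)
⟨..|..⟩ = √(3)·(-1/2) = -0.866025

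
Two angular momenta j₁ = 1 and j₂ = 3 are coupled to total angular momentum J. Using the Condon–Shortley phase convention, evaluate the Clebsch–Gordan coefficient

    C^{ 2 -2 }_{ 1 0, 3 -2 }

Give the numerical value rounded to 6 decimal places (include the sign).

−√(5/21) = -0.487950

j₁+j₂−J=2  J+j₁−j₂=0  J−j₁+j₂=4  j₁+j₂+J+1=7
(j₁±m₁, j₂±m₂, J±M) = (1,1,1,5,0,4)
P² = 960/7
sum k=1..1:
  [1] −1/24 = -1/24
S = -1/24
C² = P²·S² = 5/21 ; C = -0.487950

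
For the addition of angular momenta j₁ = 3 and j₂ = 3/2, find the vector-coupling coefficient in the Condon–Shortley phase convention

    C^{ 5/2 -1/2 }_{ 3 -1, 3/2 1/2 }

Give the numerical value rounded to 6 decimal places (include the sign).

-0.119523

√[6·2!4!1!/8! · 2!4!2!1!2!3!] = √(288/35)
  +(−1)^1/∏(1,1,3,1,1,0)! = -1/6  (running -1/6)
  +(−1)^2/∏(2,0,2,0,2,1)! = 1/8  (running -1/24)
⟨..|..⟩ = √(288/35)·(-1/24) = -0.119523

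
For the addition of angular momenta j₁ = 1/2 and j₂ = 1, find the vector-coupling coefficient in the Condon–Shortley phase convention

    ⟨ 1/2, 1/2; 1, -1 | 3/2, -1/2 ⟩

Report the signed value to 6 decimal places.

+0.577350  (= +√(1/3))

triangle: 0!·1!·2!/4! = 2/24
(j±m)!: 1!·0!·0!·2!·1!·2! = 4
prefactor² = (2J+1)·Δ·N² = 4/3
  k=0: +1/(0!·0!·0!·0!·1!·2!) = 1/2
Σ = 1/2  ⇒  CG² = 4/3·1/2² = 1/3
CG = +√(1/3) = +0.577350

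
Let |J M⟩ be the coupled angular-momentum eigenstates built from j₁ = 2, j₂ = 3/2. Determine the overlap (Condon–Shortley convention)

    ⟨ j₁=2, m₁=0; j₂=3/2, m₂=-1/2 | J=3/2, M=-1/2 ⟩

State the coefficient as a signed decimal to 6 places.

triangle: 2!*2!*1!/6! = 4/720
(j±m)!: 2!*2!*1!*2!*1!*2! = 16
prefactor² = (2J+1)*Δ*N² = 16/45
  k=0: +1/(0!*2!*2!*1!*0!*0!) = 1/4
  k=1: −1/(1!*1!*1!*0!*1!*1!) = -1
Σ = -3/4  ⇒  CG² = 16/45*(-3/4)² = 1/5
CG = −√(1/5) = -0.447214

-0.447214  (= −√(1/5))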